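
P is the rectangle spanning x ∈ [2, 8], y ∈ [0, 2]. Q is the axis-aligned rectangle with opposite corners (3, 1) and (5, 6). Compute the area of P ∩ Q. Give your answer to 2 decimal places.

|P∩Q|: x∈[3,5], y∈[1,2] → 2·1 = 2.

2.00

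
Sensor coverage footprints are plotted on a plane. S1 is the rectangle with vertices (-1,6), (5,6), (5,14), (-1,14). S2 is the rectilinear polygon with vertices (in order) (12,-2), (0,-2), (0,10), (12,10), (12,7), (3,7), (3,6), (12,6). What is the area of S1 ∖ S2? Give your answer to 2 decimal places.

30.00

|S1| = 48, |S1∩S2| = 18.
|S1 ∖ S2| = |S1| − |S1∩S2| = 48 − 18 = 30.00.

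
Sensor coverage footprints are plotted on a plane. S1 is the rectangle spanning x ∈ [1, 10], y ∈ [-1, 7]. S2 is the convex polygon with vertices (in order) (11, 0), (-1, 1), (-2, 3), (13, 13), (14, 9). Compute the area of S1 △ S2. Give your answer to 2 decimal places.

69.75

|S1| = 72, |S2| = 109.5, |S1∩S2| = 55.875.
|S1 △ S2| = |S1| + |S2| − 2·|S1∩S2| = 72 + 109.5 − 111.75 = 69.75.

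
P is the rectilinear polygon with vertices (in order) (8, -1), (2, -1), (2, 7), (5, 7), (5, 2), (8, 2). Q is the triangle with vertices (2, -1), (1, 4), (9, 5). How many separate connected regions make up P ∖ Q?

2

P ∖ Q splits into 2 disjoint pieces (area 12.75, area 8.0625).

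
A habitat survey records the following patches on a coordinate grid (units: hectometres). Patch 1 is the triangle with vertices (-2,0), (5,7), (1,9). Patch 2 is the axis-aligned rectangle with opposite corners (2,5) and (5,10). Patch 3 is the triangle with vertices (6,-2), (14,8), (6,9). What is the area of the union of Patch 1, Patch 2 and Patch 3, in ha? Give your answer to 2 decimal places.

73.75

By inclusion–exclusion:
Individual areas: |Patch 1| = 21, |Patch 2| = 15, |Patch 3| = 44.
|Patch 1∩Patch 2| = 6.25.
|Patch 1∩Patch 3| = 0.
|Patch 2∩Patch 3| = 0.
|Patch 1∩Patch 2∩Patch 3| = 0.
|Patch 1 ∪ Patch 2 ∪ Patch 3| = 80 − 6.25 + 0 = 73.75.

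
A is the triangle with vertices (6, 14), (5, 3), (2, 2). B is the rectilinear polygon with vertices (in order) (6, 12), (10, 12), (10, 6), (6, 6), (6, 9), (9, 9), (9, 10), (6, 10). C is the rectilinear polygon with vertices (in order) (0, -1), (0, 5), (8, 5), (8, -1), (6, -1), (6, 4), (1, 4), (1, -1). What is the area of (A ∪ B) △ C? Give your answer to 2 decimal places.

|A ∪ B| = 37.
|(A ∪ B) ∩ C| = 2.303.
|(A ∪ B) △ C| = 37 + 23 − 4.6061 = 55.39.

55.39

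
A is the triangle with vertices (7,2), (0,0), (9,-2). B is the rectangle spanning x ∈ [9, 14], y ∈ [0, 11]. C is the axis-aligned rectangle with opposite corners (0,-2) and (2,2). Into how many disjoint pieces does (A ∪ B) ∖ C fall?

2

(A ∪ B) ∖ C splits into 2 disjoint pieces (area 14.9841, area 55).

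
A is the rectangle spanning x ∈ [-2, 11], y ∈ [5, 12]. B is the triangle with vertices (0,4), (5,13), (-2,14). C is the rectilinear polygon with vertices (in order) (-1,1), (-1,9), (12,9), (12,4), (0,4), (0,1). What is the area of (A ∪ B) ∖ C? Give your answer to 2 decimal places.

52.82

|A ∪ B| = 101.2.
|(A ∪ B) ∩ C| = 48.3778.
|(A ∪ B) ∖ C| = 101.2 − 48.3778 = 52.82.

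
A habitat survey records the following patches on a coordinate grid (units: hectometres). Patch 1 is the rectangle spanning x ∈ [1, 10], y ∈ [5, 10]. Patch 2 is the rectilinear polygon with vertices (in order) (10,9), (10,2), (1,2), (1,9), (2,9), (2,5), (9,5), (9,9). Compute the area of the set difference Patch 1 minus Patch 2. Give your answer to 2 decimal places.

|Patch 1| = 45, |Patch 1∩Patch 2| = 8.
|Patch 1 ∖ Patch 2| = |Patch 1| − |Patch 1∩Patch 2| = 45 − 8 = 37.00.

37.00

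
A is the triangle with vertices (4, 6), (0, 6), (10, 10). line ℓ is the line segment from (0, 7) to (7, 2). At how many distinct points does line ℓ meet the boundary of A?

The segment meets the boundary at (1.4,6), (0.897,6.359).

2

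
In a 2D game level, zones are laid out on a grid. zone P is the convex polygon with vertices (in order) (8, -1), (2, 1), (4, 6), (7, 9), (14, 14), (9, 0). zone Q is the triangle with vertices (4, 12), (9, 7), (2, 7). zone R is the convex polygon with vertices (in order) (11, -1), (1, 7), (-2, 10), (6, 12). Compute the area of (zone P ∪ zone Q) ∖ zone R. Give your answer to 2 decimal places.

|zone P ∪ zone Q| = 89.
|(zone P ∪ zone Q) ∩ zone R| = 38.3006.
|(zone P ∪ zone Q) ∖ zone R| = 89 − 38.3006 = 50.70.

50.70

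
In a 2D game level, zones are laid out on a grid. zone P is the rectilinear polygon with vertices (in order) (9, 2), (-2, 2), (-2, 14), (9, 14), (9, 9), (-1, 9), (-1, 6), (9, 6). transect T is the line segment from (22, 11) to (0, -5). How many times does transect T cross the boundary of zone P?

The segment lies entirely outside zone P and never meets its boundary.

0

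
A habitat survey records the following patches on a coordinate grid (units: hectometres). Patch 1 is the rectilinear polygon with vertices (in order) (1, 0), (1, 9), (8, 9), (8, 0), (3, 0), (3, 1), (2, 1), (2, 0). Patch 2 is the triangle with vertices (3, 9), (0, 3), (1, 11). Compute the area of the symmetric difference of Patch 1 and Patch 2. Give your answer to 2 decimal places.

63.00

|Patch 1| = 62, |Patch 2| = 9, |Patch 1∩Patch 2| = 4.
|Patch 1 △ Patch 2| = |Patch 1| + |Patch 2| − 2·|Patch 1∩Patch 2| = 62 + 9 − 8 = 63.00.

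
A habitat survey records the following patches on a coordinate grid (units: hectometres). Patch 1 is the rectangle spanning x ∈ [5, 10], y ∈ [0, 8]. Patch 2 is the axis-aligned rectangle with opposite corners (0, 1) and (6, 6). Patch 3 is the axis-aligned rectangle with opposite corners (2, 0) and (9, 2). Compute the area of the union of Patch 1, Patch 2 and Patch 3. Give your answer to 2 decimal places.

68.00

By inclusion–exclusion:
Individual areas: |Patch 1| = 40, |Patch 2| = 30, |Patch 3| = 14.
|Patch 1∩Patch 2|: x∈[5,6], y∈[1,6] → 1·5 = 5.
|Patch 1∩Patch 3|: x∈[5,9], y∈[0,2] → 4·2 = 8.
|Patch 2∩Patch 3|: x∈[2,6], y∈[1,2] → 4·1 = 4.
|Patch 1∩Patch 2∩Patch 3| = 1.
|Patch 1 ∪ Patch 2 ∪ Patch 3| = 84 − 17 + 1 = 68.00.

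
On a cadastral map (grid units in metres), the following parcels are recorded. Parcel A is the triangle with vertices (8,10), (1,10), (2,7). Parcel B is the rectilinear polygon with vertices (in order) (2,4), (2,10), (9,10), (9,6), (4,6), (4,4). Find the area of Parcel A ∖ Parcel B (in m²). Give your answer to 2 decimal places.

1.50

|Parcel A| = 10.5, |Parcel A∩Parcel B| = 9.
|Parcel A ∖ Parcel B| = |Parcel A| − |Parcel A∩Parcel B| = 10.5 − 9 = 1.50.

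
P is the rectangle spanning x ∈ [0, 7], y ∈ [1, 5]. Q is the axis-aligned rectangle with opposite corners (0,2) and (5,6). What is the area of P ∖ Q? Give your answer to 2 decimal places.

13.00

|P∩Q|: x∈[0,5], y∈[2,5] → 5·3 = 15.
|P| = 28.
|P ∖ Q| = |P| − |P∩Q| = 28 − 15 = 13.00.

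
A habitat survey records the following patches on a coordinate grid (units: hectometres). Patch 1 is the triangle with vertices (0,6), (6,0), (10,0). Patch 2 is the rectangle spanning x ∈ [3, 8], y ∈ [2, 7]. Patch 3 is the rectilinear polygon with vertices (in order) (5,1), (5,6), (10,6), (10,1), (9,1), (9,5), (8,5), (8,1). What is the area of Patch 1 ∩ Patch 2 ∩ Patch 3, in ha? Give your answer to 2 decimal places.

0.83

The intersection is the polygon with vertices (6.667,2), (5,2), (5,3).
By the shoelace formula its area is 0.83.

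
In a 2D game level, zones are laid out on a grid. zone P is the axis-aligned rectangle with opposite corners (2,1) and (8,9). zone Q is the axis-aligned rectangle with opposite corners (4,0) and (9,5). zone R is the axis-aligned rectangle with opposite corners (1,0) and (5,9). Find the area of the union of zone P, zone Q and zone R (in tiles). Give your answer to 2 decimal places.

68.00

By inclusion–exclusion:
Individual areas: |zone P| = 48, |zone Q| = 25, |zone R| = 36.
|zone P∩zone Q|: x∈[4,8], y∈[1,5] → 4·4 = 16.
|zone P∩zone R|: x∈[2,5], y∈[1,9] → 3·8 = 24.
|zone Q∩zone R|: x∈[4,5], y∈[0,5] → 1·5 = 5.
|zone P∩zone Q∩zone R| = 4.
|zone P ∪ zone Q ∪ zone R| = 109 − 45 + 4 = 68.00.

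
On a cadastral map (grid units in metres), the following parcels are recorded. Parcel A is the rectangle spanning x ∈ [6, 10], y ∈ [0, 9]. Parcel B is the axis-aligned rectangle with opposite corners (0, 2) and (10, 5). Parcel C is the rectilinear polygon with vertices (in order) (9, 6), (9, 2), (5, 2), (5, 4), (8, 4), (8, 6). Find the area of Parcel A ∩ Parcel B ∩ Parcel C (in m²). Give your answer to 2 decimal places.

7.00

The intersection is the polygon with vertices (6,2), (6,4), (8,4), (8,5), (9,5), (9,2).
By the shoelace formula its area is 7.00.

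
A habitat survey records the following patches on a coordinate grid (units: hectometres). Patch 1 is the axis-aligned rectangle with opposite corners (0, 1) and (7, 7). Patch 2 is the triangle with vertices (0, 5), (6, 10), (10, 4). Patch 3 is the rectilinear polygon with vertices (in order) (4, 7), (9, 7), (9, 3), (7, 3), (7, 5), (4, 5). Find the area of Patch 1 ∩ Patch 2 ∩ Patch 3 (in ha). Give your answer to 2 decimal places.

6.00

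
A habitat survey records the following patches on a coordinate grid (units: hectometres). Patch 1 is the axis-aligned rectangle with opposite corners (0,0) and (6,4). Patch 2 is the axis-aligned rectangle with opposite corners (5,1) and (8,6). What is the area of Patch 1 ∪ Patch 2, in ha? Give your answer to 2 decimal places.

By inclusion–exclusion:
Individual areas: |Patch 1| = 24, |Patch 2| = 15.
|Patch 1∩Patch 2|: x∈[5,6], y∈[1,4] → 1·3 = 3.
|Patch 1 ∪ Patch 2| = 39 − 3 = 36.00.

36.00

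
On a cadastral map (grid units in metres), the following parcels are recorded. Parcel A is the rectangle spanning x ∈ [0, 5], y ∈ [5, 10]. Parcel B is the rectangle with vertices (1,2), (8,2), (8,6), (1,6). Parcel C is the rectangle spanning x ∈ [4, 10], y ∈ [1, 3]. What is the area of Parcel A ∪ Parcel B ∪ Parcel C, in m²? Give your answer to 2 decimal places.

By inclusion–exclusion:
Individual areas: |Parcel A| = 25, |Parcel B| = 28, |Parcel C| = 12.
|Parcel A∩Parcel B|: x∈[1,5], y∈[5,6] → 4·1 = 4.
|Parcel A∩Parcel C| = 0 (no overlap).
|Parcel B∩Parcel C|: x∈[4,8], y∈[2,3] → 4·1 = 4.
|Parcel A∩Parcel B∩Parcel C| = 0.
|Parcel A ∪ Parcel B ∪ Parcel C| = 65 − 8 + 0 = 57.00.

57.00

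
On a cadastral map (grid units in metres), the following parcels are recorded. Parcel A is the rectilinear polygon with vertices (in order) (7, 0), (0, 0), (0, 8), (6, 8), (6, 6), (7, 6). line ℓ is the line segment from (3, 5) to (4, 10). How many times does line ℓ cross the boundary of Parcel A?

The segment meets the boundary at (3.6,8).

1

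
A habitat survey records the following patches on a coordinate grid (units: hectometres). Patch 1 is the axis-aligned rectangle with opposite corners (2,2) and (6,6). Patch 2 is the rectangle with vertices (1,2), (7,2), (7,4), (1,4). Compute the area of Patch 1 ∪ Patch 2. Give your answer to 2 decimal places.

By inclusion–exclusion:
Individual areas: |Patch 1| = 16, |Patch 2| = 12.
|Patch 1∩Patch 2|: x∈[2,6], y∈[2,4] → 4·2 = 8.
|Patch 1 ∪ Patch 2| = 28 − 8 = 20.00.

20.00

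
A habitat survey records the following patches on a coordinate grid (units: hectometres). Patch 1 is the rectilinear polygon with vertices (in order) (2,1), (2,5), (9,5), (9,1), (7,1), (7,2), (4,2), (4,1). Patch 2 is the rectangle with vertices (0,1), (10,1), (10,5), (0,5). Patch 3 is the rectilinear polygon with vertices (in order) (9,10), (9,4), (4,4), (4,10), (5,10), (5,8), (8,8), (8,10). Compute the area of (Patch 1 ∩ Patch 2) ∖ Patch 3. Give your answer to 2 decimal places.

20.00

|Patch 1 ∩ Patch 2| = 25.
|(Patch 1 ∩ Patch 2) ∩ Patch 3| = 5.
|(Patch 1 ∩ Patch 2) ∖ Patch 3| = 25 − 5 = 20.00.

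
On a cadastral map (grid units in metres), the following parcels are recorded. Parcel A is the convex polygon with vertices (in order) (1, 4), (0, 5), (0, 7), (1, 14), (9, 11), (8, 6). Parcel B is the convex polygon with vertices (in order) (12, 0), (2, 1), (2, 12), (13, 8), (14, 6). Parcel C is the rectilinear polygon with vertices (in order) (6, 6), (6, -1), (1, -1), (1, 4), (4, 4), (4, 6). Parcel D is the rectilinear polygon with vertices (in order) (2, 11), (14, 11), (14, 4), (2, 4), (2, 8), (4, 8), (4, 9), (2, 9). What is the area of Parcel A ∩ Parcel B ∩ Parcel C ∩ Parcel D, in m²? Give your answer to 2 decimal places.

1.71

The intersection is the polygon with vertices (4,6), (6,6), (6,5.429), (4,4.857).
By the shoelace formula its area is 1.71.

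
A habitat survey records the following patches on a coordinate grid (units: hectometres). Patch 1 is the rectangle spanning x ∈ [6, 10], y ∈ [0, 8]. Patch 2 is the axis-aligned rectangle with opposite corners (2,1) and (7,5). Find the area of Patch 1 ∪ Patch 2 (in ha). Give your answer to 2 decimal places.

48.00

By inclusion–exclusion:
Individual areas: |Patch 1| = 32, |Patch 2| = 20.
|Patch 1∩Patch 2|: x∈[6,7], y∈[1,5] → 1·4 = 4.
|Patch 1 ∪ Patch 2| = 52 − 4 = 48.00.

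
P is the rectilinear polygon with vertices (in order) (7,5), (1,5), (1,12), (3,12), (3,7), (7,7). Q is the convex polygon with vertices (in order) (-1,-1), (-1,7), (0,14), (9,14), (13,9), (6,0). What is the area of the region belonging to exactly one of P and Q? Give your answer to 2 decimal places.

132.50

|P| = 22, |Q| = 154.5, |P∩Q| = 22.
|P △ Q| = |P| + |Q| − 2·|P∩Q| = 22 + 154.5 − 44 = 132.50.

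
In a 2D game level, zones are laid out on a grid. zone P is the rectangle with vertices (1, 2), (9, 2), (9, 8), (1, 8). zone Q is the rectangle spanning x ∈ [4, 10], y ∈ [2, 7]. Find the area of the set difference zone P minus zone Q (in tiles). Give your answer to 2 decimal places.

23.00

|zone P∩zone Q|: x∈[4,9], y∈[2,7] → 5·5 = 25.
|zone P| = 48.
|zone P ∖ zone Q| = |zone P| − |zone P∩zone Q| = 48 − 25 = 23.00.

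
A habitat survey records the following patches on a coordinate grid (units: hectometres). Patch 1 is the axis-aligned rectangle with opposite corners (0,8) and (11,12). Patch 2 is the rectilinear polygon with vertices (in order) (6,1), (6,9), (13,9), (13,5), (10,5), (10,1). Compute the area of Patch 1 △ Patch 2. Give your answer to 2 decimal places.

|Patch 1| = 44, |Patch 2| = 44, |Patch 1∩Patch 2| = 5.
|Patch 1 △ Patch 2| = |Patch 1| + |Patch 2| − 2·|Patch 1∩Patch 2| = 44 + 44 − 10 = 78.00.

78.00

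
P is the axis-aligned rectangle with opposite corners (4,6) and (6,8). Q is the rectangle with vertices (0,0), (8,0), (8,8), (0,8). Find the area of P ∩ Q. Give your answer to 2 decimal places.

4.00

|P∩Q|: x∈[4,6], y∈[6,8] → 2·2 = 4.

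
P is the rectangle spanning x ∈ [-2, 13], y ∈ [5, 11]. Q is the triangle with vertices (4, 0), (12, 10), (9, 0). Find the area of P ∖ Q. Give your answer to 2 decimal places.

|P| = 90, |P∩Q| = 6.25.
|P ∖ Q| = |P| − |P∩Q| = 90 − 6.25 = 83.75.

83.75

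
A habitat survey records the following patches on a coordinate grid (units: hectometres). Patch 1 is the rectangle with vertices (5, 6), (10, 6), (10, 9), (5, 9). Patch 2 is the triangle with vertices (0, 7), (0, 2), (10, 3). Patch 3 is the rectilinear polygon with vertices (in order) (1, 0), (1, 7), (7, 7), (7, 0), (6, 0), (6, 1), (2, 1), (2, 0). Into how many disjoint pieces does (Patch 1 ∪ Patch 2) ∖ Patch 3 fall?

(Patch 1 ∪ Patch 2) ∖ Patch 3 splits into 3 disjoint pieces (area 13, area 2.25, area 4.75).

3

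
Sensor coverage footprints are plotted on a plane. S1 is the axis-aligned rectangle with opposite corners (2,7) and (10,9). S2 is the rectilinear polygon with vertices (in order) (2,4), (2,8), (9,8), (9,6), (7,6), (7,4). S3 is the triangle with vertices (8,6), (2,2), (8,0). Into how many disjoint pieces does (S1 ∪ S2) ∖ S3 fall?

1

(S1 ∪ S2) ∖ S3 is a single connected region.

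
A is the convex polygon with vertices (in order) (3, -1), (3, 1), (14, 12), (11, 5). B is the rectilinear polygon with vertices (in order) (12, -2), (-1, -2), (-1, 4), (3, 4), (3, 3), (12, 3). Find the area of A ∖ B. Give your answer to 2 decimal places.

21.33

|A| = 30, |A∩B| = 8.6667.
|A ∖ B| = |A| − |A∩B| = 30 − 8.6667 = 21.33.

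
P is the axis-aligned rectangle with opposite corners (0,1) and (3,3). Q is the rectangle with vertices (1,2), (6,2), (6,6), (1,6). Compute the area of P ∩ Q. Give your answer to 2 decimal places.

|P∩Q|: x∈[1,3], y∈[2,3] → 2·1 = 2.

2.00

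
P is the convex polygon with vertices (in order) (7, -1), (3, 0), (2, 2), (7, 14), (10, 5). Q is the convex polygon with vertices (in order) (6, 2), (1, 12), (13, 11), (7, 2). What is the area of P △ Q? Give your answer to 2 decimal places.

55.61

|P| = 63.5, |Q| = 62, |P∩Q| = 34.9429.
|P △ Q| = |P| + |Q| − 2·|P∩Q| = 63.5 + 62 − 69.8858 = 55.61.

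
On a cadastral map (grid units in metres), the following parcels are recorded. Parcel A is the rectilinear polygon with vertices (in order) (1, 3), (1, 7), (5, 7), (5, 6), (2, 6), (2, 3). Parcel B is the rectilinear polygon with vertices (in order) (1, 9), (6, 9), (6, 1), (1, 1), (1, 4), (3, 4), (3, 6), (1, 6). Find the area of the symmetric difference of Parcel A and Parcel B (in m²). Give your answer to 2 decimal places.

33.00

|Parcel A| = 7, |Parcel B| = 36, |Parcel A∩Parcel B| = 5.
|Parcel A △ Parcel B| = |Parcel A| + |Parcel B| − 2·|Parcel A∩Parcel B| = 7 + 36 − 10 = 33.00.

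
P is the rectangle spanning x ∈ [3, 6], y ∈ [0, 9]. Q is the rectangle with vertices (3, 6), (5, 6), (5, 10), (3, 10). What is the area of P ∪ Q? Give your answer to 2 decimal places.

By inclusion–exclusion:
Individual areas: |P| = 27, |Q| = 8.
|P∩Q|: x∈[3,5], y∈[6,9] → 2·3 = 6.
|P ∪ Q| = 35 − 6 = 29.00.

29.00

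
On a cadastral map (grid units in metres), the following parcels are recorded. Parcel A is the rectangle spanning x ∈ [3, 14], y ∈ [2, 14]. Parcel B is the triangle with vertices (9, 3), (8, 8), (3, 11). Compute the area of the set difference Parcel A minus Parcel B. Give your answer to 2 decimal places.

|Parcel A| = 132, |Parcel A∩Parcel B| = 11.
|Parcel A ∖ Parcel B| = |Parcel A| − |Parcel A∩Parcel B| = 132 − 11 = 121.00.

121.00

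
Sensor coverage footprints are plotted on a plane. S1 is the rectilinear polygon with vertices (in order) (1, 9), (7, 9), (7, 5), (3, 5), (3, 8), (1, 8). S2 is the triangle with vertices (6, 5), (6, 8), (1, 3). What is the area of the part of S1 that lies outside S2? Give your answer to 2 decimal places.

|S1| = 18, |S1∩S2| = 4.5.
|S1 ∖ S2| = |S1| − |S1∩S2| = 18 − 4.5 = 13.50.

13.50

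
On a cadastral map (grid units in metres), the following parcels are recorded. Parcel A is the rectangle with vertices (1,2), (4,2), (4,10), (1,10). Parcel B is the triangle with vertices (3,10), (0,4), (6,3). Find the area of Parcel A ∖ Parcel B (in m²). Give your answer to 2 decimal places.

9.92

|Parcel A| = 24, |Parcel A∩Parcel B| = 14.0833.
|Parcel A ∖ Parcel B| = |Parcel A| − |Parcel A∩Parcel B| = 24 − 14.0833 = 9.92.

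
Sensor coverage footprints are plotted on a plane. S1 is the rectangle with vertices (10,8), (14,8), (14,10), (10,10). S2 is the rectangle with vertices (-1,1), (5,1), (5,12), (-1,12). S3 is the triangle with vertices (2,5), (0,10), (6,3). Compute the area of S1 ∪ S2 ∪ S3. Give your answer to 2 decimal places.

By inclusion–exclusion:
Individual areas: |S1| = 8, |S2| = 66, |S3| = 8.
|S1∩S2| = 0 (no overlap).
|S1∩S3| = 0.
|S2∩S3| = 7.6667.
|S1∩S2∩S3| = 0.
|S1 ∪ S2 ∪ S3| = 82 − 7.6667 + 0 = 74.33.

74.33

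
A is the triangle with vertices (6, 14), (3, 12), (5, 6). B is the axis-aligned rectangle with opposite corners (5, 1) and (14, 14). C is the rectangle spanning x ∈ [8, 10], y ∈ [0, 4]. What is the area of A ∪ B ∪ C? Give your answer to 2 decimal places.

By inclusion–exclusion:
Individual areas: |A| = 11, |B| = 117, |C| = 8.
|A∩B| = 3.6667.
|A∩C| = 0.
|B∩C|: x∈[8,10], y∈[1,4] → 2·3 = 6.
|A∩B∩C| = 0.
|A ∪ B ∪ C| = 136 − 9.6667 + 0 = 126.33.

126.33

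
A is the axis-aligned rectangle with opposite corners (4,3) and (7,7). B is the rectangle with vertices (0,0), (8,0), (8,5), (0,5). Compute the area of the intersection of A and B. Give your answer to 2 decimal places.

6.00

|A∩B|: x∈[4,7], y∈[3,5] → 3·2 = 6.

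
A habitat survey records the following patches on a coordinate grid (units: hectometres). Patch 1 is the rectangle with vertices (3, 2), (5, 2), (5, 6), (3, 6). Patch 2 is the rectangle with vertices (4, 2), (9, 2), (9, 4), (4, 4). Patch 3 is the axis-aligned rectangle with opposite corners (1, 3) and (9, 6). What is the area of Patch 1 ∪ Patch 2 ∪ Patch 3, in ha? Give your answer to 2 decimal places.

30.00

By inclusion–exclusion:
Individual areas: |Patch 1| = 8, |Patch 2| = 10, |Patch 3| = 24.
|Patch 1∩Patch 2|: x∈[4,5], y∈[2,4] → 1·2 = 2.
|Patch 1∩Patch 3|: x∈[3,5], y∈[3,6] → 2·3 = 6.
|Patch 2∩Patch 3|: x∈[4,9], y∈[3,4] → 5·1 = 5.
|Patch 1∩Patch 2∩Patch 3| = 1.
|Patch 1 ∪ Patch 2 ∪ Patch 3| = 42 − 13 + 1 = 30.00.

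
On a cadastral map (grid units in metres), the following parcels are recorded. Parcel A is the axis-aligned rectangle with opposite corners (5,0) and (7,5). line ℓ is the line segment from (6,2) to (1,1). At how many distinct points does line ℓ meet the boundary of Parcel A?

1

The segment meets the boundary at (5,1.8).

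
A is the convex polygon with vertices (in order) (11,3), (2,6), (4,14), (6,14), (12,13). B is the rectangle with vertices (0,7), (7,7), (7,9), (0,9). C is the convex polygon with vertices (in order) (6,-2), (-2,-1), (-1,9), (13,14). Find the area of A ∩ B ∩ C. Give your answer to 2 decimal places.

9.00

The intersection is the polygon with vertices (7,9), (7,7), (2.25,7), (2.75,9).
By the shoelace formula its area is 9.00.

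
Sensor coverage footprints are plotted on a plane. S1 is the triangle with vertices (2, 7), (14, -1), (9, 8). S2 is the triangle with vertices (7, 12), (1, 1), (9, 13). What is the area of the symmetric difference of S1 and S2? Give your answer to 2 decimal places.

39.75

|S1| = 34, |S2| = 8, |S1∩S2| = 1.1247.
|S1 △ S2| = |S1| + |S2| − 2·|S1∩S2| = 34 + 8 − 2.2494 = 39.75.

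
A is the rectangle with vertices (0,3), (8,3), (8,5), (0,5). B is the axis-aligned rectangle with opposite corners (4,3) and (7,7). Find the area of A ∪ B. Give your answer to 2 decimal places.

22.00

By inclusion–exclusion:
Individual areas: |A| = 16, |B| = 12.
|A∩B|: x∈[4,7], y∈[3,5] → 3·2 = 6.
|A ∪ B| = 28 − 6 = 22.00.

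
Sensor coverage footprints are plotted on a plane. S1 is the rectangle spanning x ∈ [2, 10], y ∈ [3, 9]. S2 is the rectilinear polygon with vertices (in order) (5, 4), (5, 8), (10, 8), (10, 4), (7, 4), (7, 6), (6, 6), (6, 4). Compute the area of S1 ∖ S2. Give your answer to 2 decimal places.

|S1| = 48, |S1∩S2| = 18.
|S1 ∖ S2| = |S1| − |S1∩S2| = 48 − 18 = 30.00.

30.00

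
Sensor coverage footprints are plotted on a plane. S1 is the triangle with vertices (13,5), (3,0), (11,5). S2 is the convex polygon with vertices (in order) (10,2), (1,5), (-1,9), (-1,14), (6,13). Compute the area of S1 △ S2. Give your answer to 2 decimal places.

81.79

|S1| = 5, |S2| = 79, |S1∩S2| = 1.1034.
|S1 △ S2| = |S1| + |S2| − 2·|S1∩S2| = 5 + 79 − 2.2069 = 81.79.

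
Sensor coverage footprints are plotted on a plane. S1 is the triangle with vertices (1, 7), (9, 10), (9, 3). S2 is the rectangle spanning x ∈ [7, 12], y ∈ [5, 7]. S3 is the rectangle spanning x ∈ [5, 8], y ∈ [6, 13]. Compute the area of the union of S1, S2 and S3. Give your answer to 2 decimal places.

By inclusion–exclusion:
Individual areas: |S1| = 28, |S2| = 10, |S3| = 21.
|S1∩S2| = 4.
|S1∩S3| = 9.1875.
|S2∩S3|: x∈[7,8], y∈[6,7] → 1·1 = 1.
|S1∩S2∩S3| = 1.
|S1 ∪ S2 ∪ S3| = 59 − 14.1875 + 1 = 45.81.

45.81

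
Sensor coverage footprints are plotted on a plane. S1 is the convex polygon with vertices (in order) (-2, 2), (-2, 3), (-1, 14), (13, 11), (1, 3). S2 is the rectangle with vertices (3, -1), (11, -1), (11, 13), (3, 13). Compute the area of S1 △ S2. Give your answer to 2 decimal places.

119.52

|S1| = 92, |S2| = 112, |S1∩S2| = 42.2381.
|S1 △ S2| = |S1| + |S2| − 2·|S1∩S2| = 92 + 112 − 84.4762 = 119.52.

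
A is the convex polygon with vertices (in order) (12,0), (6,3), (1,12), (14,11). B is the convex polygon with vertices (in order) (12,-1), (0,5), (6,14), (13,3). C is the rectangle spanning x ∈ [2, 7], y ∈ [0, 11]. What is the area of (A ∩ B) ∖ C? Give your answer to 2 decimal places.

39.24

|A ∩ B| = 62.8198.
|(A ∩ B) ∩ C| = 23.5833.
|(A ∩ B) ∖ C| = 62.8198 − 23.5833 = 39.24.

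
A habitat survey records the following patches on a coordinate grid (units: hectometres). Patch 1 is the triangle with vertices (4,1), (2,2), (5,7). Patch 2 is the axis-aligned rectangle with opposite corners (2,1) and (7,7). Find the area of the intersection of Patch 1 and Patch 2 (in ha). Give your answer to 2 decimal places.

6.50

The intersection is the polygon with vertices (2,2), (5,7), (4,1).
By the shoelace formula its area is 6.50.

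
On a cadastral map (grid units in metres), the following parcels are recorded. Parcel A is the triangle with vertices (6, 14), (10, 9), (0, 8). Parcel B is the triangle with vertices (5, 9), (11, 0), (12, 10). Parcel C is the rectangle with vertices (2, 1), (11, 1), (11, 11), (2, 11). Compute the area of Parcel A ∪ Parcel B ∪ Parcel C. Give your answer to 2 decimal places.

105.16

By inclusion–exclusion:
Individual areas: |Parcel A| = 27, |Parcel B| = 34.5, |Parcel C| = 90.
|Parcel A∩Parcel B| = 2.7744.
|Parcel A∩Parcel C| = 17.1.
|Parcel B∩Parcel C| = 29.2381.
|Parcel A∩Parcel B∩Parcel C| = 2.7744.
|Parcel A ∪ Parcel B ∪ Parcel C| = 151.5 − 49.1125 + 2.7744 = 105.16.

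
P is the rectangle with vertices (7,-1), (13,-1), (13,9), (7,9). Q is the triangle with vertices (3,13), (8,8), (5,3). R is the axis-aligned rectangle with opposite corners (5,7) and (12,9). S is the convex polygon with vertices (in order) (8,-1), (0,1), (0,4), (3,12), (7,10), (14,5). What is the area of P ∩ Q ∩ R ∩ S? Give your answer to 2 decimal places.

1.20

The intersection is the polygon with vertices (7.4,7), (7,7), (7,9), (8,8).
By the shoelace formula its area is 1.20.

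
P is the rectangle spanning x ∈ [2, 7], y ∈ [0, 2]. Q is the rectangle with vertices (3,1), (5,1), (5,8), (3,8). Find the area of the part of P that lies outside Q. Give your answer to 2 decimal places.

8.00

|P∩Q|: x∈[3,5], y∈[1,2] → 2·1 = 2.
|P| = 10.
|P ∖ Q| = |P| − |P∩Q| = 10 − 2 = 8.00.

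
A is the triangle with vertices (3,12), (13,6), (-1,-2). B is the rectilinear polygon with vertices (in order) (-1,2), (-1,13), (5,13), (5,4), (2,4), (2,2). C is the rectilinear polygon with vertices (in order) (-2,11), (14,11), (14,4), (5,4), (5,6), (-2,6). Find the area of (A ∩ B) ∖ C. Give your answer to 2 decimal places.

|A ∩ B| = 27.0857.
|(A ∩ B) ∩ C| = 14.9667.
|(A ∩ B) ∖ C| = 27.0857 − 14.9667 = 12.12.

12.12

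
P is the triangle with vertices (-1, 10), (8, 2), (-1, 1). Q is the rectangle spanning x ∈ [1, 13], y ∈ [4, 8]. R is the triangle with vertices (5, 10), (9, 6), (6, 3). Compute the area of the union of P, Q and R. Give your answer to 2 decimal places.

80.58

By inclusion–exclusion:
Individual areas: |P| = 40.5, |Q| = 48, |R| = 12.
|P∩Q| = 10.
|P∩R| = 0.2096.
|Q∩R| = 9.7143.
|P∩Q∩R| = 0.
|P ∪ Q ∪ R| = 100.5 − 19.9239 + 0 = 80.58.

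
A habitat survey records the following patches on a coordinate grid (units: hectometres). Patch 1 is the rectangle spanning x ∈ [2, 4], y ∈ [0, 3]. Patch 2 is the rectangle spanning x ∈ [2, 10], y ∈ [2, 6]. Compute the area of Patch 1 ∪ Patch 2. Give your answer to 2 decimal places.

36.00

By inclusion–exclusion:
Individual areas: |Patch 1| = 6, |Patch 2| = 32.
|Patch 1∩Patch 2|: x∈[2,4], y∈[2,3] → 2·1 = 2.
|Patch 1 ∪ Patch 2| = 38 − 2 = 36.00.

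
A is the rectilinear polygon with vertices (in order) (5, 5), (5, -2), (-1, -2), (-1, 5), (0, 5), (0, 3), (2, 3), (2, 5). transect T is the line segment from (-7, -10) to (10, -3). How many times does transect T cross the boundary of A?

The segment lies entirely outside A and never meets its boundary.

0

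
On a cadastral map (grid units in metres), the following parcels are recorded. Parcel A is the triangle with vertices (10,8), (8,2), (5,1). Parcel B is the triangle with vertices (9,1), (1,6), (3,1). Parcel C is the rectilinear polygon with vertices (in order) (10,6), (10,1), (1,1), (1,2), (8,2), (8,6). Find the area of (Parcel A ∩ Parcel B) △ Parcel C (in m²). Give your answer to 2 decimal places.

16.51

|Parcel A ∩ Parcel B| = 1.7177.
|(Parcel A ∩ Parcel B) ∩ Parcel C| = 1.1037.
|(Parcel A ∩ Parcel B) △ Parcel C| = 1.7177 + 17 − 2.2075 = 16.51.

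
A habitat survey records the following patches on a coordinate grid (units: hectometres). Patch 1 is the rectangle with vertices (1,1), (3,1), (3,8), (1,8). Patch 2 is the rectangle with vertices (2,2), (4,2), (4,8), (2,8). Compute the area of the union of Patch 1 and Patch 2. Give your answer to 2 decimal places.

By inclusion–exclusion:
Individual areas: |Patch 1| = 14, |Patch 2| = 12.
|Patch 1∩Patch 2|: x∈[2,3], y∈[2,8] → 1·6 = 6.
|Patch 1 ∪ Patch 2| = 26 − 6 = 20.00.

20.00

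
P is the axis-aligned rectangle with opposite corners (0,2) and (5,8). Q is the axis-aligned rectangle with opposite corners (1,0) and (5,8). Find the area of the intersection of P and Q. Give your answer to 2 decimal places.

|P∩Q|: x∈[1,5], y∈[2,8] → 4·6 = 24.

24.00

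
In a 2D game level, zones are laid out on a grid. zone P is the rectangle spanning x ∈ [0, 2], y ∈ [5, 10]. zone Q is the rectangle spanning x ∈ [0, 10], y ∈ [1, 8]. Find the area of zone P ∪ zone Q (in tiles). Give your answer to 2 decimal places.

By inclusion–exclusion:
Individual areas: |zone P| = 10, |zone Q| = 70.
|zone P∩zone Q|: x∈[0,2], y∈[5,8] → 2·3 = 6.
|zone P ∪ zone Q| = 80 − 6 = 74.00.

74.00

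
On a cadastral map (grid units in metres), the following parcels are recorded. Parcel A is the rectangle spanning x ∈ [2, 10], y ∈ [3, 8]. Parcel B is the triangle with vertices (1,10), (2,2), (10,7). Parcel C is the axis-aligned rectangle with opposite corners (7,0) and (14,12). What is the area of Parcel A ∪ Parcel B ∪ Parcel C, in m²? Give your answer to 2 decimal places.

117.80

By inclusion–exclusion:
Individual areas: |Parcel A| = 40, |Parcel B| = 34.5, |Parcel C| = 84.
|Parcel A∩Parcel B| = 25.7.
|Parcel A∩Parcel C|: x∈[7,10], y∈[3,8] → 3·5 = 15.
|Parcel B∩Parcel C| = 4.3125.
|Parcel A∩Parcel B∩Parcel C| = 4.3125.
|Parcel A ∪ Parcel B ∪ Parcel C| = 158.5 − 45.0125 + 4.3125 = 117.80.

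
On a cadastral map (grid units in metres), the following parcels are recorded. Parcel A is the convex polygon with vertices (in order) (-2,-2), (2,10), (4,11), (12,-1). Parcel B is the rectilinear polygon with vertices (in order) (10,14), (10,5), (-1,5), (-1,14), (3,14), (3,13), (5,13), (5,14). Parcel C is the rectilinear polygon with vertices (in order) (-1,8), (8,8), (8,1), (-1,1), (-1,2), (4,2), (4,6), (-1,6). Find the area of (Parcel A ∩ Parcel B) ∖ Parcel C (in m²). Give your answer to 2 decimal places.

|Parcel A ∩ Parcel B| = 27.1667.
|(Parcel A ∩ Parcel B) ∩ Parcel C| = 15.
|(Parcel A ∩ Parcel B) ∖ Parcel C| = 27.1667 − 15 = 12.17.

12.17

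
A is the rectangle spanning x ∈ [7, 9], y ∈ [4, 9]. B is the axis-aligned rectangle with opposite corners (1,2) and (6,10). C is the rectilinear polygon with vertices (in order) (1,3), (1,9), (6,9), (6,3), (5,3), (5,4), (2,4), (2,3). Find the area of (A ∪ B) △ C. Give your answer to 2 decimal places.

|A ∪ B| = 50.
|(A ∪ B) ∩ C| = 27.
|(A ∪ B) △ C| = 50 + 27 − 54 = 23.00.

23.00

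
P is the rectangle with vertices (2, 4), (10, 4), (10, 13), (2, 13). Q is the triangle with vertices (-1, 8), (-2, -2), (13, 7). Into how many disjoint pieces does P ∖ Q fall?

2

P ∖ Q splits into 2 disjoint pieces (area 1.2, area 44).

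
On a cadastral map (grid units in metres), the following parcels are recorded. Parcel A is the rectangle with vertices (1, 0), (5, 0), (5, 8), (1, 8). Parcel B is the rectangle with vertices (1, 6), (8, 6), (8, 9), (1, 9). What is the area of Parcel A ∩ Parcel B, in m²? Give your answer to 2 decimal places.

|Parcel A∩Parcel B|: x∈[1,5], y∈[6,8] → 4·2 = 8.

8.00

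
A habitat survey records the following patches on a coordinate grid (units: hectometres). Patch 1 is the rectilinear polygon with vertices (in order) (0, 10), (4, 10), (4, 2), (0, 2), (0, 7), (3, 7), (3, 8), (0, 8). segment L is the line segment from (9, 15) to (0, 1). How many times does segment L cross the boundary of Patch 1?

The segment meets the boundary at (0.643,2), (4,7.222).

2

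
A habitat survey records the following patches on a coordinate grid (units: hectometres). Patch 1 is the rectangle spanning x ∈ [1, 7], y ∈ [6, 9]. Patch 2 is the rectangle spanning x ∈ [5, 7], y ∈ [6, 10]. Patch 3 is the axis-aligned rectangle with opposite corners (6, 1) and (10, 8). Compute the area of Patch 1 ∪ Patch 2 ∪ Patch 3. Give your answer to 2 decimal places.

46.00

By inclusion–exclusion:
Individual areas: |Patch 1| = 18, |Patch 2| = 8, |Patch 3| = 28.
|Patch 1∩Patch 2|: x∈[5,7], y∈[6,9] → 2·3 = 6.
|Patch 1∩Patch 3|: x∈[6,7], y∈[6,8] → 1·2 = 2.
|Patch 2∩Patch 3|: x∈[6,7], y∈[6,8] → 1·2 = 2.
|Patch 1∩Patch 2∩Patch 3| = 2.
|Patch 1 ∪ Patch 2 ∪ Patch 3| = 54 − 10 + 2 = 46.00.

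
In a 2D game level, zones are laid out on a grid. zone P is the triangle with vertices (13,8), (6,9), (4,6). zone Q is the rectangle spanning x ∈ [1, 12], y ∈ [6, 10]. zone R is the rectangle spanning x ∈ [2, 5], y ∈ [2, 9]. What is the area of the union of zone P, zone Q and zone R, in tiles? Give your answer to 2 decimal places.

56.18

By inclusion–exclusion:
Individual areas: |zone P| = 11.5, |zone Q| = 44, |zone R| = 21.
|zone P∩zone Q| = 11.3175.
|zone P∩zone R| = 0.6389.
|zone Q∩zone R|: x∈[2,5], y∈[6,9] → 3·3 = 9.
|zone P∩zone Q∩zone R| = 0.6389.
|zone P ∪ zone Q ∪ zone R| = 76.5 − 20.9563 + 0.6389 = 56.18.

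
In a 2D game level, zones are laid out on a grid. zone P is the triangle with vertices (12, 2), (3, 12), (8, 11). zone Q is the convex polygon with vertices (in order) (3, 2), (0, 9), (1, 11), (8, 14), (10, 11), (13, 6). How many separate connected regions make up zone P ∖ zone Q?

zone P ∖ zone Q splits into 2 disjoint pieces (area 1.843, area 0.0096).

2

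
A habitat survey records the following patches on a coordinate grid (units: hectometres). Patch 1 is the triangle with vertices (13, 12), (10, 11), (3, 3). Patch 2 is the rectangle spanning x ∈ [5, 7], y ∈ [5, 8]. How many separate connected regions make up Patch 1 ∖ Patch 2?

2

Patch 1 ∖ Patch 2 splits into 2 disjoint pieces (area 6.5571, area 0.5079).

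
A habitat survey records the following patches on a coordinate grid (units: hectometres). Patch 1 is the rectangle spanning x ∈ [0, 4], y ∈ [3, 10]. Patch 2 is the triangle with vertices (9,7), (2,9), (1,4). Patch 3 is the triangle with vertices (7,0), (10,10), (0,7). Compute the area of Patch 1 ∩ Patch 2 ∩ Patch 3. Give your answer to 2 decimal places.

7.28

The intersection is the polygon with vertices (2.454,4.545), (1.333,5.667), (1.702,7.511), (4,8.2), (4,5.125).
By the shoelace formula its area is 7.28.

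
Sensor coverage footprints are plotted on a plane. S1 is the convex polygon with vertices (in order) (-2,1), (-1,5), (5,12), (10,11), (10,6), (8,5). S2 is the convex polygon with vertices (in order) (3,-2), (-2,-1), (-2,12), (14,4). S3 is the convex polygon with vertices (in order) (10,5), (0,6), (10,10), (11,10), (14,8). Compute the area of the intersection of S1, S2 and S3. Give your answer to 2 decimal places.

15.28

The intersection is the polygon with vertices (10,6), (8.333,5.167), (0,6), (5.556,8.222).
By the shoelace formula its area is 15.28.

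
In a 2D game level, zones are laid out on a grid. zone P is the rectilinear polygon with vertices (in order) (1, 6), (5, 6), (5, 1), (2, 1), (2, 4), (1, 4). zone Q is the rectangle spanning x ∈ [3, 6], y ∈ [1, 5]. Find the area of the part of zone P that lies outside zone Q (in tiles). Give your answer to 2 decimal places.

9.00

|zone P| = 17, |zone P∩zone Q| = 8.
|zone P ∖ zone Q| = |zone P| − |zone P∩zone Q| = 17 − 8 = 9.00.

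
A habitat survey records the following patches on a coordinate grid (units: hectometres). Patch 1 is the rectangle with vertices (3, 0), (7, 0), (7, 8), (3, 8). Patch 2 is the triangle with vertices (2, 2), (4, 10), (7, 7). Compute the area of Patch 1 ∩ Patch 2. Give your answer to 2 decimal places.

The intersection is the polygon with vertices (6,8), (7,7), (3,3), (3,6), (3.5,8).
By the shoelace formula its area is 11.00.

11.00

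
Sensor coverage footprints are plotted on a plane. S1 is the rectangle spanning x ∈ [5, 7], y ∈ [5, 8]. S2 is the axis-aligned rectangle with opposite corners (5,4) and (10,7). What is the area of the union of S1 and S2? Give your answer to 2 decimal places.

By inclusion–exclusion:
Individual areas: |S1| = 6, |S2| = 15.
|S1∩S2|: x∈[5,7], y∈[5,7] → 2·2 = 4.
|S1 ∪ S2| = 21 − 4 = 17.00.

17.00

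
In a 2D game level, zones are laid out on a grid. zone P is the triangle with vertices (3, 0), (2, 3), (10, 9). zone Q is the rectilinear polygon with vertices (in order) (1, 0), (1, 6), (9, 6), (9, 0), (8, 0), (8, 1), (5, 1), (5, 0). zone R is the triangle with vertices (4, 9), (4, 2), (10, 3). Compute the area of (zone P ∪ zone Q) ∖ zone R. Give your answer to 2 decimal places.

|zone P ∪ zone Q| = 47.5.
|(zone P ∪ zone Q) ∩ zone R| = 16.131.
|(zone P ∪ zone Q) ∖ zone R| = 47.5 − 16.131 = 31.37.

31.37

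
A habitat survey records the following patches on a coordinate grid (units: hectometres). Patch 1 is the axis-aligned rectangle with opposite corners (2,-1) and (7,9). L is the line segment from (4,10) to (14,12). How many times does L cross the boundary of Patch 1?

0

The segment lies entirely outside Patch 1 and never meets its boundary.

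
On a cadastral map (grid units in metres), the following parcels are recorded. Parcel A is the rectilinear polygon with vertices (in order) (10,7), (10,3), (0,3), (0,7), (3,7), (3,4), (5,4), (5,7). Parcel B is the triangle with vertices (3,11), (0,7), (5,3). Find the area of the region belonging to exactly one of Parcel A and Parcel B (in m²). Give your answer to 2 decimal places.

41.80

|Parcel A| = 34, |Parcel B| = 16, |Parcel A∩Parcel B| = 4.1.
|Parcel A △ Parcel B| = |Parcel A| + |Parcel B| − 2·|Parcel A∩Parcel B| = 34 + 16 − 8.2 = 41.80.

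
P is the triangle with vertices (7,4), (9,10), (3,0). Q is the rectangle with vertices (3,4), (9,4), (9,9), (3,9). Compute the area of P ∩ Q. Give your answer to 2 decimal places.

4.67

The intersection is the polygon with vertices (7,4), (5.4,4), (8.4,9), (8.667,9).
By the shoelace formula its area is 4.67.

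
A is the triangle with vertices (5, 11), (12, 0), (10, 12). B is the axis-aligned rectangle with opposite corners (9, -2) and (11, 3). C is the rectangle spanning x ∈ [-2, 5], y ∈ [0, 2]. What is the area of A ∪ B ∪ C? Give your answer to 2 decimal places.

By inclusion–exclusion:
Individual areas: |A| = 31, |B| = 10, |C| = 14.
|A∩B| = 0.6494.
|A∩C| = 0.
|B∩C| = 0 (no overlap).
|A∩B∩C| = 0.
|A ∪ B ∪ C| = 55 − 0.6494 + 0 = 54.35.

54.35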